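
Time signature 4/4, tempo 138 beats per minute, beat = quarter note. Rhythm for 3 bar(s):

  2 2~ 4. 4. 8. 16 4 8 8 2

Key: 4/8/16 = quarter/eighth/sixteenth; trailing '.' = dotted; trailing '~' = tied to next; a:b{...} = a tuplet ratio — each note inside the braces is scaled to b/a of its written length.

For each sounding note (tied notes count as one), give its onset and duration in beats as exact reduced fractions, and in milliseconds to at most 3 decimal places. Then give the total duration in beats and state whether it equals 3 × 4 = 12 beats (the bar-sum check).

1) 0.0ms=0b +869.565ms=2b
2) 869.565ms=2b +1521.739ms=7/2b
3) 2391.304ms=11/2b +652.174ms=3/2b
4) 3043.478ms=7b +326.087ms=3/4b
5) 3369.565ms=31/4b +108.696ms=1/4b
6) 3478.261ms=8b +434.783ms=1b
7) 3913.043ms=9b +217.391ms=1/2b
8) 4130.435ms=19/2b +217.391ms=1/2b
9) 4347.826ms=10b +869.565ms=2b
Σ=12b of 12 (138bpm 4/4) — PASS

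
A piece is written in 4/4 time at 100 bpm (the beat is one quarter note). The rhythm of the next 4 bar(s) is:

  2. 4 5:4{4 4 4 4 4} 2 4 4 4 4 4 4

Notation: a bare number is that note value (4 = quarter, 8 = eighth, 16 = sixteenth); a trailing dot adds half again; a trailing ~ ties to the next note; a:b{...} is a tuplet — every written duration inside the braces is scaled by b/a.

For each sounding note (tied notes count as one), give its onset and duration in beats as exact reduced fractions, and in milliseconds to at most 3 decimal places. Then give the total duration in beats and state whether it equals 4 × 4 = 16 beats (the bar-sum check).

1) 0.0ms=0b +1800.0ms=3b
2) 1800.0ms=3b +600.0ms=1b
3) 2400.0ms=4b +480.0ms=4/5b
4) 2880.0ms=24/5b +480.0ms=4/5b
5) 3360.0ms=28/5b +480.0ms=4/5b
6) 3840.0ms=32/5b +480.0ms=4/5b
7) 4320.0ms=36/5b +480.0ms=4/5b
8) 4800.0ms=8b +1200.0ms=2b
9) 6000.0ms=10b +600.0ms=1b
10) 6600.0ms=11b +600.0ms=1b
11) 7200.0ms=12b +600.0ms=1b
12) 7800.0ms=13b +600.0ms=1b
13) 8400.0ms=14b +600.0ms=1b
14) 9000.0ms=15b +600.0ms=1b
Σ=16b of 16 (100bpm 4/4) — PASS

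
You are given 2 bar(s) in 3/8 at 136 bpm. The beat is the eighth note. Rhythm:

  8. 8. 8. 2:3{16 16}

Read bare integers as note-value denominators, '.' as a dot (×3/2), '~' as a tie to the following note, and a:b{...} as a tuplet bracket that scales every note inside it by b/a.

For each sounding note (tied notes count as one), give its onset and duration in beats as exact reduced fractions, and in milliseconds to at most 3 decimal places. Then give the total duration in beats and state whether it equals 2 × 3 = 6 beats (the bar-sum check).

1) 0.0ms=0b +661.765ms=3/2b
2) 661.765ms=3/2b +661.765ms=3/2b
3) 1323.529ms=3b +661.765ms=3/2b
4) 1985.294ms=9/2b +330.882ms=3/4b
5) 2316.176ms=21/4b +330.882ms=3/4b
Σ=6b of 6 (136bpm 3/8) — PASS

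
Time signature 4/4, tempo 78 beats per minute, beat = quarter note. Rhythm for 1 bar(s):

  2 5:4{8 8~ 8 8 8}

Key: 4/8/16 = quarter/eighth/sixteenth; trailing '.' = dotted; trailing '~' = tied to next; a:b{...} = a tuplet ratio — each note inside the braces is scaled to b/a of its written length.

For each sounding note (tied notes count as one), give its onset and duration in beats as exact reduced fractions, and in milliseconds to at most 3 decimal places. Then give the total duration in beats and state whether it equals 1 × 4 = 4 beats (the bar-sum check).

1) 0.0ms=0b +1538.462ms=2b
2) 1538.462ms=2b +307.692ms=2/5b
3) 1846.154ms=12/5b +615.385ms=4/5b
4) 2461.538ms=16/5b +307.692ms=2/5b
5) 2769.231ms=18/5b +307.692ms=2/5b
Σ=4b of 4 (78bpm 4/4) — PASS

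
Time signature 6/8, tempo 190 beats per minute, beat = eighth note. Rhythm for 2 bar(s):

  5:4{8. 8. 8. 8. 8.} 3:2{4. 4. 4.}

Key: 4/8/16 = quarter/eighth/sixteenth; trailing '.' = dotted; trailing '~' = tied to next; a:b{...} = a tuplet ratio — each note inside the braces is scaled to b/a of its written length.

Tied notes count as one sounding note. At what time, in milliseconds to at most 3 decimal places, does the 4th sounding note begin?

note 4 onset = 18/5b = 1136.842ms

1. 0.0ms @ 0 + 378.947ms (6/5)
2. 378.947ms @ 6/5 + 378.947ms (6/5)
3. 757.895ms @ 12/5 + 378.947ms (6/5)
4. 1136.842ms @ 18/5 + 378.947ms (6/5)
5. 1515.789ms @ 24/5 + 378.947ms (6/5)
6. 1894.737ms @ 6 + 631.579ms (2)
7. 2526.316ms @ 8 + 631.579ms (2)
8. 3157.895ms @ 10 + 631.579ms (2)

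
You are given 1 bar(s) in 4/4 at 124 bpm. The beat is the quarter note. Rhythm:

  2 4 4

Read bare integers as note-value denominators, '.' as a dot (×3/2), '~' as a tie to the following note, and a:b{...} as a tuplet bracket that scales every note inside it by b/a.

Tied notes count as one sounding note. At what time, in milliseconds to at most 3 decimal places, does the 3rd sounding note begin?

1. 0.0ms @ 0 + 967.742ms (2)
2. 967.742ms @ 2 + 483.871ms (1)
3. 1451.613ms @ 3 + 483.871ms (1)

note 3 onset = 3b = 1451.613ms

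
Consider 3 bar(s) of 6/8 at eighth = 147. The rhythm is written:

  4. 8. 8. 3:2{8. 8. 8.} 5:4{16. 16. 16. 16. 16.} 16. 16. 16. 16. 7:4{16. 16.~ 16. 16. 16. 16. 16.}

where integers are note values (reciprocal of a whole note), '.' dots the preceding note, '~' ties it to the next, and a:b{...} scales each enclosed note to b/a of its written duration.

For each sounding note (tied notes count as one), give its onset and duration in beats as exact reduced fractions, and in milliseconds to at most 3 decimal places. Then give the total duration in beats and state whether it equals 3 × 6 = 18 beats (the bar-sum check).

1) 0.0ms=0b +1224.49ms=3b
2) 1224.49ms=3b +612.245ms=3/2b
3) 1836.735ms=9/2b +612.245ms=3/2b
4) 2448.98ms=6b +408.163ms=1b
5) 2857.143ms=7b +408.163ms=1b
6) 3265.306ms=8b +408.163ms=1b
7) 3673.469ms=9b +244.898ms=3/5b
8) 3918.367ms=48/5b +244.898ms=3/5b
9) 4163.265ms=51/5b +244.898ms=3/5b
10) 4408.163ms=54/5b +244.898ms=3/5b
11) 4653.061ms=57/5b +244.898ms=3/5b
12) 4897.959ms=12b +306.122ms=3/4b
13) 5204.082ms=51/4b +306.122ms=3/4b
14) 5510.204ms=27/2b +306.122ms=3/4b
15) 5816.327ms=57/4b +306.122ms=3/4b
16) 6122.449ms=15b +174.927ms=3/7b
17) 6297.376ms=108/7b +349.854ms=6/7b
18) 6647.23ms=114/7b +174.927ms=3/7b
19) 6822.157ms=117/7b +174.927ms=3/7b
20) 6997.085ms=120/7b +174.927ms=3/7b
21) 7172.012ms=123/7b +174.927ms=3/7b
Σ=18b of 18 (147bpm 6/8) — PASS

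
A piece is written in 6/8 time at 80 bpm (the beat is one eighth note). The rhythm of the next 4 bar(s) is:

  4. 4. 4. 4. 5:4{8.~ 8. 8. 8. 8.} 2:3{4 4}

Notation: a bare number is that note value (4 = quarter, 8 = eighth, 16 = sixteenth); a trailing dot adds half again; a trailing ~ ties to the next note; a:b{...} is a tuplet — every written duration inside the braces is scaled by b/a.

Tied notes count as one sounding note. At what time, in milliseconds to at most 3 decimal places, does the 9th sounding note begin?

1. 0.0ms @ 0 + 2250.0ms (3)
2. 2250.0ms @ 3 + 2250.0ms (3)
3. 4500.0ms @ 6 + 2250.0ms (3)
4. 6750.0ms @ 9 + 2250.0ms (3)
5. 9000.0ms @ 12 + 1800.0ms (12/5)
6. 10800.0ms @ 72/5 + 900.0ms (6/5)
7. 11700.0ms @ 78/5 + 900.0ms (6/5)
8. 12600.0ms @ 84/5 + 900.0ms (6/5)
9. 13500.0ms @ 18 + 2250.0ms (3)
10. 15750.0ms @ 21 + 2250.0ms (3)

note 9 onset = 18b = 13500.0ms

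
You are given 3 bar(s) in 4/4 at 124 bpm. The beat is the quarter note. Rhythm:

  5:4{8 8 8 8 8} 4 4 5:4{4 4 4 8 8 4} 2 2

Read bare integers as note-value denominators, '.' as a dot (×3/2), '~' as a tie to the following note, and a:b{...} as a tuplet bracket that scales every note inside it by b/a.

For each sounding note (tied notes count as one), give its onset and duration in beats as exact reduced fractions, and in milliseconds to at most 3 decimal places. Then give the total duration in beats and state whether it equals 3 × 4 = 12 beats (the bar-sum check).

1) 0.0ms=0b +193.548ms=2/5b
2) 193.548ms=2/5b +193.548ms=2/5b
3) 387.097ms=4/5b +193.548ms=2/5b
4) 580.645ms=6/5b +193.548ms=2/5b
5) 774.194ms=8/5b +193.548ms=2/5b
6) 967.742ms=2b +483.871ms=1b
7) 1451.613ms=3b +483.871ms=1b
8) 1935.484ms=4b +387.097ms=4/5b
9) 2322.581ms=24/5b +387.097ms=4/5b
10) 2709.677ms=28/5b +387.097ms=4/5b
11) 3096.774ms=32/5b +193.548ms=2/5b
12) 3290.323ms=34/5b +193.548ms=2/5b
13) 3483.871ms=36/5b +387.097ms=4/5b
14) 3870.968ms=8b +967.742ms=2b
15) 4838.71ms=10b +967.742ms=2b
Σ=12b of 12 (124bpm 4/4) — PASS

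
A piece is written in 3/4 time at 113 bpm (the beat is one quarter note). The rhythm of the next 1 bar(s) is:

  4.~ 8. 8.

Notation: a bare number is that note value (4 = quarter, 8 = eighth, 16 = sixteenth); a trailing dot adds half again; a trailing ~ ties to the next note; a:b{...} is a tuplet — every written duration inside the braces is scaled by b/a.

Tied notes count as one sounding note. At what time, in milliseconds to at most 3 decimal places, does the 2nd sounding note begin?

note 2 onset = 9/4b = 1194.69ms

1. 0.0ms @ 0 + 1194.69ms (9/4)
2. 1194.69ms @ 9/4 + 398.23ms (3/4)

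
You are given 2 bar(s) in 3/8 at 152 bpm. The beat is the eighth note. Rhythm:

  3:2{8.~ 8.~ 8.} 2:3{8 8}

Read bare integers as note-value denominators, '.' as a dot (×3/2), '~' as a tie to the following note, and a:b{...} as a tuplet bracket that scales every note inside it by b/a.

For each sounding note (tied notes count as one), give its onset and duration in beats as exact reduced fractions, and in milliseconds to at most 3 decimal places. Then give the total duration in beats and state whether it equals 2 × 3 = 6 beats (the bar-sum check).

1) 0.0ms=0b +1184.211ms=3b
2) 1184.211ms=3b +592.105ms=3/2b
3) 1776.316ms=9/2b +592.105ms=3/2b
Σ=6b of 6 (152bpm 3/8) — PASS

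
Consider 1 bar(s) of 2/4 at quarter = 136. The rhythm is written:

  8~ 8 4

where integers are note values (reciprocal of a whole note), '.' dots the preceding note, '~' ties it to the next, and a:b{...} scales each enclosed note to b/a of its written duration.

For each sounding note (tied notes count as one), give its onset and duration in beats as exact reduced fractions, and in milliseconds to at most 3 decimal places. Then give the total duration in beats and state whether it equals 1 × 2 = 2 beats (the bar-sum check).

1) 0.0ms=0b +441.176ms=1b
2) 441.176ms=1b +441.176ms=1b
Σ=2b of 2 (136bpm 2/4) — PASS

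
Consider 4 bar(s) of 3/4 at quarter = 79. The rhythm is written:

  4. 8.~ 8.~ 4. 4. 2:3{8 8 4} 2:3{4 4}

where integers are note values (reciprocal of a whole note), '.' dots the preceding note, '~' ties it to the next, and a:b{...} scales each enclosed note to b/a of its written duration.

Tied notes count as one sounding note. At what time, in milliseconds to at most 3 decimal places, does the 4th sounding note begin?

note 4 onset = 6b = 4556.962ms

1. 0.0ms @ 0 + 1139.241ms (3/2)
2. 1139.241ms @ 3/2 + 2278.481ms (3)
3. 3417.722ms @ 9/2 + 1139.241ms (3/2)
4. 4556.962ms @ 6 + 569.62ms (3/4)
5. 5126.582ms @ 27/4 + 569.62ms (3/4)
6. 5696.203ms @ 15/2 + 1139.241ms (3/2)
7. 6835.443ms @ 9 + 1139.241ms (3/2)
8. 7974.684ms @ 21/2 + 1139.241ms (3/2)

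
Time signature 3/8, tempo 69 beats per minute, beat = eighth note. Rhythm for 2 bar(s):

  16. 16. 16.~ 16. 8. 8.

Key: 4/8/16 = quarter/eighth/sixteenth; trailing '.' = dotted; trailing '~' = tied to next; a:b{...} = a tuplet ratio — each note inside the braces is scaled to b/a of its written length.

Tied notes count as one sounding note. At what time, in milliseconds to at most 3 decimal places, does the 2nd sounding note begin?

1. 0.0ms @ 0 + 652.174ms (3/4)
2. 652.174ms @ 3/4 + 652.174ms (3/4)
3. 1304.348ms @ 3/2 + 1304.348ms (3/2)
4. 2608.696ms @ 3 + 1304.348ms (3/2)
5. 3913.043ms @ 9/2 + 1304.348ms (3/2)

note 2 onset = 3/4b = 652.174ms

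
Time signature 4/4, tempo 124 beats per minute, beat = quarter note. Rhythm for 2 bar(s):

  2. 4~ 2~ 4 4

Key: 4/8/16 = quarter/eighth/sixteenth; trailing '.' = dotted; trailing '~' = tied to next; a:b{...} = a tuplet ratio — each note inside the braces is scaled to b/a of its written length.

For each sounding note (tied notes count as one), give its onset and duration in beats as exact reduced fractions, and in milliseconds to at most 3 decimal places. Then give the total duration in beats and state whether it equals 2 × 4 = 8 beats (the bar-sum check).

1) 0.0ms=0b +1451.613ms=3b
2) 1451.613ms=3b +1935.484ms=4b
3) 3387.097ms=7b +483.871ms=1b
Σ=8b of 8 (124bpm 4/4) — PASS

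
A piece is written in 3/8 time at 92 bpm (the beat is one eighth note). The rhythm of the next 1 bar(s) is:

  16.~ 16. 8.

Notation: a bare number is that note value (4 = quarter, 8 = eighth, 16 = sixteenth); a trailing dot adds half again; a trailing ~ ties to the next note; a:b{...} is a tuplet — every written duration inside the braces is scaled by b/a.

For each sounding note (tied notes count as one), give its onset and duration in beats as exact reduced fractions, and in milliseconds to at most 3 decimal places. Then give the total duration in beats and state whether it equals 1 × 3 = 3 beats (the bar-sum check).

1) 0.0ms=0b +978.261ms=3/2b
2) 978.261ms=3/2b +978.261ms=3/2b
Σ=3b of 3 (92bpm 3/8) — PASS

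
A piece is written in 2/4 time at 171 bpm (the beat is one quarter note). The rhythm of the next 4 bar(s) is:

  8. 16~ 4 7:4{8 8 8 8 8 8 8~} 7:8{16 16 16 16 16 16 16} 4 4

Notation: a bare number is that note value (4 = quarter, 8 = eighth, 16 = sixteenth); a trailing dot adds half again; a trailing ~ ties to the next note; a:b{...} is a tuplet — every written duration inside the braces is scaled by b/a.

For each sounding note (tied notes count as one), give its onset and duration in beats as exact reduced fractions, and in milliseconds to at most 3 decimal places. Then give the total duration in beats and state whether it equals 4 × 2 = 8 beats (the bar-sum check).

1) 0.0ms=0b +263.158ms=3/4b
2) 263.158ms=3/4b +438.596ms=5/4b
3) 701.754ms=2b +100.251ms=2/7b
4) 802.005ms=16/7b +100.251ms=2/7b
5) 902.256ms=18/7b +100.251ms=2/7b
6) 1002.506ms=20/7b +100.251ms=2/7b
7) 1102.757ms=22/7b +100.251ms=2/7b
8) 1203.008ms=24/7b +100.251ms=2/7b
9) 1303.258ms=26/7b +200.501ms=4/7b
10) 1503.759ms=30/7b +100.251ms=2/7b
11) 1604.01ms=32/7b +100.251ms=2/7b
12) 1704.261ms=34/7b +100.251ms=2/7b
13) 1804.511ms=36/7b +100.251ms=2/7b
14) 1904.762ms=38/7b +100.251ms=2/7b
15) 2005.013ms=40/7b +100.251ms=2/7b
16) 2105.263ms=6b +350.877ms=1b
17) 2456.14ms=7b +350.877ms=1b
Σ=8b of 8 (171bpm 2/4) — PASS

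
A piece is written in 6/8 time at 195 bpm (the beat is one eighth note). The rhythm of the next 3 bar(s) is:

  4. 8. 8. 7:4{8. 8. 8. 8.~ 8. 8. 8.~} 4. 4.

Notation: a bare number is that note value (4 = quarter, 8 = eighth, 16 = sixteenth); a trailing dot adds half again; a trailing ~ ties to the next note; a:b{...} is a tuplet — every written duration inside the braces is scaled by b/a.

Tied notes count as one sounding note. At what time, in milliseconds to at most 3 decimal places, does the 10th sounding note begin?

1. 0.0ms @ 0 + 923.077ms (3)
2. 923.077ms @ 3 + 461.538ms (3/2)
3. 1384.615ms @ 9/2 + 461.538ms (3/2)
4. 1846.154ms @ 6 + 263.736ms (6/7)
5. 2109.89ms @ 48/7 + 263.736ms (6/7)
6. 2373.626ms @ 54/7 + 263.736ms (6/7)
7. 2637.363ms @ 60/7 + 527.473ms (12/7)
8. 3164.835ms @ 72/7 + 263.736ms (6/7)
9. 3428.571ms @ 78/7 + 1186.813ms (27/7)
10. 4615.385ms @ 15 + 923.077ms (3)

note 10 onset = 15b = 4615.385ms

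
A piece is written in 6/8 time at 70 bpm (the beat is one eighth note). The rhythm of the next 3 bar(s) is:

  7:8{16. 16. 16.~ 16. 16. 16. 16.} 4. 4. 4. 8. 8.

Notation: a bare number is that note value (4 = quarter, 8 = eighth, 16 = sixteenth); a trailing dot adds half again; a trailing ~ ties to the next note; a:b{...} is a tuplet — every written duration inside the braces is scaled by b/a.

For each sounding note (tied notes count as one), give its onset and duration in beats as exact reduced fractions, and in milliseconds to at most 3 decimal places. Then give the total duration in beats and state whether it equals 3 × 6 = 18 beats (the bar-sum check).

1) 0.0ms=0b +734.694ms=6/7b
2) 734.694ms=6/7b +734.694ms=6/7b
3) 1469.388ms=12/7b +1469.388ms=12/7b
4) 2938.776ms=24/7b +734.694ms=6/7b
5) 3673.469ms=30/7b +734.694ms=6/7b
6) 4408.163ms=36/7b +734.694ms=6/7b
7) 5142.857ms=6b +2571.429ms=3b
8) 7714.286ms=9b +2571.429ms=3b
9) 10285.714ms=12b +2571.429ms=3b
10) 12857.143ms=15b +1285.714ms=3/2b
11) 14142.857ms=33/2b +1285.714ms=3/2b
Σ=18b of 18 (70bpm 6/8) — PASS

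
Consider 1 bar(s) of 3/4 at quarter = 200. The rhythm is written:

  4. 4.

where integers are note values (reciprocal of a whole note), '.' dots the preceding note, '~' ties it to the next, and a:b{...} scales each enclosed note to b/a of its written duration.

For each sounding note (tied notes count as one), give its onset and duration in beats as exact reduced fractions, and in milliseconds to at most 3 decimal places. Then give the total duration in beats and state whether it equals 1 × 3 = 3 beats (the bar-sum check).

1) 0.0ms=0b +450.0ms=3/2b
2) 450.0ms=3/2b +450.0ms=3/2b
Σ=3b of 3 (200bpm 3/4) — PASS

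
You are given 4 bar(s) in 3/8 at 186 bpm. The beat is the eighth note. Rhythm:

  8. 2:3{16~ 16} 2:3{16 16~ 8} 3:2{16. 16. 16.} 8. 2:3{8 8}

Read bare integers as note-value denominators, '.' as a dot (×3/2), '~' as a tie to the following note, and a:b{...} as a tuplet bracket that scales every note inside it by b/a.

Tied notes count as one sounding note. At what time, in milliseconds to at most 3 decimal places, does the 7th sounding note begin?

1. 0.0ms @ 0 + 483.871ms (3/2)
2. 483.871ms @ 3/2 + 483.871ms (3/2)
3. 967.742ms @ 3 + 241.935ms (3/4)
4. 1209.677ms @ 15/4 + 725.806ms (9/4)
5. 1935.484ms @ 6 + 161.29ms (1/2)
6. 2096.774ms @ 13/2 + 161.29ms (1/2)
7. 2258.065ms @ 7 + 161.29ms (1/2)
8. 2419.355ms @ 15/2 + 483.871ms (3/2)
9. 2903.226ms @ 9 + 483.871ms (3/2)
10. 3387.097ms @ 21/2 + 483.871ms (3/2)

note 7 onset = 7b = 2258.065ms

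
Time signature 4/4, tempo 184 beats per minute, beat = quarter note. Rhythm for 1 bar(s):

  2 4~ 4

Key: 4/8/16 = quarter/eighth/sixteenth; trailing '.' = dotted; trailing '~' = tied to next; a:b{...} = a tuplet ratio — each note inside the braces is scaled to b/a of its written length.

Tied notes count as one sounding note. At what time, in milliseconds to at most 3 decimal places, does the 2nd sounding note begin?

1. 0.0ms @ 0 + 652.174ms (2)
2. 652.174ms @ 2 + 652.174ms (2)

note 2 onset = 2b = 652.174ms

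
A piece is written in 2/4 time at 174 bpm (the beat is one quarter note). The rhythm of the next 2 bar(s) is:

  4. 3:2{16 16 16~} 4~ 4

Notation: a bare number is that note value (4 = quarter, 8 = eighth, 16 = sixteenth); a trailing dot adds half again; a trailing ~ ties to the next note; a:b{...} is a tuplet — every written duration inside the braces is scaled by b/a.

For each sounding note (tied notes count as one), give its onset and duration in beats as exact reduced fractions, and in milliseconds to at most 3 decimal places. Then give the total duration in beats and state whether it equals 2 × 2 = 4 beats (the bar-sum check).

1) 0.0ms=0b +517.241ms=3/2b
2) 517.241ms=3/2b +57.471ms=1/6b
3) 574.713ms=5/3b +57.471ms=1/6b
4) 632.184ms=11/6b +747.126ms=13/6b
Σ=4b of 4 (174bpm 2/4) — PASS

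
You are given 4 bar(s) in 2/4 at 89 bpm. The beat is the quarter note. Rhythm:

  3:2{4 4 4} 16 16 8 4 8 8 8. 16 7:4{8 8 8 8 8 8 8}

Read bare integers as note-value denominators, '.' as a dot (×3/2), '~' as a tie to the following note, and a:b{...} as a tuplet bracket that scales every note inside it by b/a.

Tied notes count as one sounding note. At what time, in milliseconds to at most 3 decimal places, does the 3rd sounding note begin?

note 3 onset = 4/3b = 898.876ms

1. 0.0ms @ 0 + 449.438ms (2/3)
2. 449.438ms @ 2/3 + 449.438ms (2/3)
3. 898.876ms @ 4/3 + 449.438ms (2/3)
4. 1348.315ms @ 2 + 168.539ms (1/4)
5. 1516.854ms @ 9/4 + 168.539ms (1/4)
6. 1685.393ms @ 5/2 + 337.079ms (1/2)
7. 2022.472ms @ 3 + 674.157ms (1)
8. 2696.629ms @ 4 + 337.079ms (1/2)
9. 3033.708ms @ 9/2 + 337.079ms (1/2)
10. 3370.787ms @ 5 + 505.618ms (3/4)
11. 3876.404ms @ 23/4 + 168.539ms (1/4)
12. 4044.944ms @ 6 + 192.616ms (2/7)
13. 4237.56ms @ 44/7 + 192.616ms (2/7)
14. 4430.177ms @ 46/7 + 192.616ms (2/7)
15. 4622.793ms @ 48/7 + 192.616ms (2/7)
16. 4815.409ms @ 50/7 + 192.616ms (2/7)
17. 5008.026ms @ 52/7 + 192.616ms (2/7)
18. 5200.642ms @ 54/7 + 192.616ms (2/7)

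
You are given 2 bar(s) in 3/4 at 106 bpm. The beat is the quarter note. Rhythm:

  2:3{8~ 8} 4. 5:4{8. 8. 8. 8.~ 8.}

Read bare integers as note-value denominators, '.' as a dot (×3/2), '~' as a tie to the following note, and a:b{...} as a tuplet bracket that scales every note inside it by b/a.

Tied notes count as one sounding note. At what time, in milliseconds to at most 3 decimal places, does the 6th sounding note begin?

1. 0.0ms @ 0 + 849.057ms (3/2)
2. 849.057ms @ 3/2 + 849.057ms (3/2)
3. 1698.113ms @ 3 + 339.623ms (3/5)
4. 2037.736ms @ 18/5 + 339.623ms (3/5)
5. 2377.358ms @ 21/5 + 339.623ms (3/5)
6. 2716.981ms @ 24/5 + 679.245ms (6/5)

note 6 onset = 24/5b = 2716.981ms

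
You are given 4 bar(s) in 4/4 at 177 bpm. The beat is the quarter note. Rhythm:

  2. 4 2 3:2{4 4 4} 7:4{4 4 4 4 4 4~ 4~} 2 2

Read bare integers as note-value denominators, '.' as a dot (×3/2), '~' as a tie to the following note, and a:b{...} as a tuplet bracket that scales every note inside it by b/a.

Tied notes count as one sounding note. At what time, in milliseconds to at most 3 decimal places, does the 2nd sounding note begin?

note 2 onset = 3b = 1016.949ms

1. 0.0ms @ 0 + 1016.949ms (3)
2. 1016.949ms @ 3 + 338.983ms (1)
3. 1355.932ms @ 4 + 677.966ms (2)
4. 2033.898ms @ 6 + 225.989ms (2/3)
5. 2259.887ms @ 20/3 + 225.989ms (2/3)
6. 2485.876ms @ 22/3 + 225.989ms (2/3)
7. 2711.864ms @ 8 + 193.705ms (4/7)
8. 2905.569ms @ 60/7 + 193.705ms (4/7)
9. 3099.274ms @ 64/7 + 193.705ms (4/7)
10. 3292.978ms @ 68/7 + 193.705ms (4/7)
11. 3486.683ms @ 72/7 + 193.705ms (4/7)
12. 3680.387ms @ 76/7 + 1065.375ms (22/7)
13. 4745.763ms @ 14 + 677.966ms (2)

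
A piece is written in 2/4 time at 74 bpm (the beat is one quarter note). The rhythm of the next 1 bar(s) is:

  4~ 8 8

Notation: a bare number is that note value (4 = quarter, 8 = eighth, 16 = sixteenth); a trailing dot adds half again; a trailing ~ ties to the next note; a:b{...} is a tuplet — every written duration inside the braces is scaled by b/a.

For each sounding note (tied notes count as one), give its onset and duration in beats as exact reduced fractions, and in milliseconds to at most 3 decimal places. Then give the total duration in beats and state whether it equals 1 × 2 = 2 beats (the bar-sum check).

1) 0.0ms=0b +1216.216ms=3/2b
2) 1216.216ms=3/2b +405.405ms=1/2b
Σ=2b of 2 (74bpm 2/4) — PASS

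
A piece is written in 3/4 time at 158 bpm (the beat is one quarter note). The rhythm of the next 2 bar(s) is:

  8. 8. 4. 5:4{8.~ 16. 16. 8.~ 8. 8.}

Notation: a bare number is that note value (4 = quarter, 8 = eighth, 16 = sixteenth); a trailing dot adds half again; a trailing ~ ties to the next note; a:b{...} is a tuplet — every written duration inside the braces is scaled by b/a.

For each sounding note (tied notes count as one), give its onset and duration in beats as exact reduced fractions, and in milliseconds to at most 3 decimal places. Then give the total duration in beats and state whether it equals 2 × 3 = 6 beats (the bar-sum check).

1) 0.0ms=0b +284.81ms=3/4b
2) 284.81ms=3/4b +284.81ms=3/4b
3) 569.62ms=3/2b +569.62ms=3/2b
4) 1139.241ms=3b +341.772ms=9/10b
5) 1481.013ms=39/10b +113.924ms=3/10b
6) 1594.937ms=21/5b +455.696ms=6/5b
7) 2050.633ms=27/5b +227.848ms=3/5b
Σ=6b of 6 (158bpm 3/4) — PASS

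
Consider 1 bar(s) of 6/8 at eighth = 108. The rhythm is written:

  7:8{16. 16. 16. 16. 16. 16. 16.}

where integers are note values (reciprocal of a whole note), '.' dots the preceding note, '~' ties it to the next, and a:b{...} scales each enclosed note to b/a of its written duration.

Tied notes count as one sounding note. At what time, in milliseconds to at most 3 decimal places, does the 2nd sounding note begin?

note 2 onset = 6/7b = 476.19ms

1. 0.0ms @ 0 + 476.19ms (6/7)
2. 476.19ms @ 6/7 + 476.19ms (6/7)
3. 952.381ms @ 12/7 + 476.19ms (6/7)
4. 1428.571ms @ 18/7 + 476.19ms (6/7)
5. 1904.762ms @ 24/7 + 476.19ms (6/7)
6. 2380.952ms @ 30/7 + 476.19ms (6/7)
7. 2857.143ms @ 36/7 + 476.19ms (6/7)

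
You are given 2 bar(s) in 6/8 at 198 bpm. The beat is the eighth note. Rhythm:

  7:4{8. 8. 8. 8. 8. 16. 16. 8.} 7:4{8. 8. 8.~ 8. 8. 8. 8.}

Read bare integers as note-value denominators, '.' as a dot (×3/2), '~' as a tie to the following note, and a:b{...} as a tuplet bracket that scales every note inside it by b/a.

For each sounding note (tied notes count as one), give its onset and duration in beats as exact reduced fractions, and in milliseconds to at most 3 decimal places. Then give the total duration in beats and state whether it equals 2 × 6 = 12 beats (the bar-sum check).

1) 0.0ms=0b +259.74ms=6/7b
2) 259.74ms=6/7b +259.74ms=6/7b
3) 519.481ms=12/7b +259.74ms=6/7b
4) 779.221ms=18/7b +259.74ms=6/7b
5) 1038.961ms=24/7b +259.74ms=6/7b
6) 1298.701ms=30/7b +129.87ms=3/7b
7) 1428.571ms=33/7b +129.87ms=3/7b
8) 1558.442ms=36/7b +259.74ms=6/7b
9) 1818.182ms=6b +259.74ms=6/7b
10) 2077.922ms=48/7b +259.74ms=6/7b
11) 2337.662ms=54/7b +519.481ms=12/7b
12) 2857.143ms=66/7b +259.74ms=6/7b
13) 3116.883ms=72/7b +259.74ms=6/7b
14) 3376.623ms=78/7b +259.74ms=6/7b
Σ=12b of 12 (198bpm 6/8) — PASS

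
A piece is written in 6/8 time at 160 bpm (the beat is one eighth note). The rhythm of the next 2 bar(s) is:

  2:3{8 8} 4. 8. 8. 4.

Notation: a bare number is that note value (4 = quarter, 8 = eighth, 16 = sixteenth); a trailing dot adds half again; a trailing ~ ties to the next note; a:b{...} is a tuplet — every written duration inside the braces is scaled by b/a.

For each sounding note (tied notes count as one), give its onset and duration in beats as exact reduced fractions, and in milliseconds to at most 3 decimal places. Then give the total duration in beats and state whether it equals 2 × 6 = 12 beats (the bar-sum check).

1) 0.0ms=0b +562.5ms=3/2b
2) 562.5ms=3/2b +562.5ms=3/2b
3) 1125.0ms=3b +1125.0ms=3b
4) 2250.0ms=6b +562.5ms=3/2b
5) 2812.5ms=15/2b +562.5ms=3/2b
6) 3375.0ms=9b +1125.0ms=3b
Σ=12b of 12 (160bpm 6/8) — PASS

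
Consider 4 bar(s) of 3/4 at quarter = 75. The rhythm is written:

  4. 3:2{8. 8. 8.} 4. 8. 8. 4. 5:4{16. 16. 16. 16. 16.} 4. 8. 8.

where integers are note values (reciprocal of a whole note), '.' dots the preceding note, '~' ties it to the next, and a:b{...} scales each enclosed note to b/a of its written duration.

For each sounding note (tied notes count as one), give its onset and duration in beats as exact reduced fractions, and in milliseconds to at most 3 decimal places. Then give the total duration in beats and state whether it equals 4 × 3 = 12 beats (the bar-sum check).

1) 0.0ms=0b +1200.0ms=3/2b
2) 1200.0ms=3/2b +400.0ms=1/2b
3) 1600.0ms=2b +400.0ms=1/2b
4) 2000.0ms=5/2b +400.0ms=1/2b
5) 2400.0ms=3b +1200.0ms=3/2b
6) 3600.0ms=9/2b +600.0ms=3/4b
7) 4200.0ms=21/4b +600.0ms=3/4b
8) 4800.0ms=6b +1200.0ms=3/2b
9) 6000.0ms=15/2b +240.0ms=3/10b
10) 6240.0ms=39/5b +240.0ms=3/10b
11) 6480.0ms=81/10b +240.0ms=3/10b
12) 6720.0ms=42/5b +240.0ms=3/10b
13) 6960.0ms=87/10b +240.0ms=3/10b
14) 7200.0ms=9b +1200.0ms=3/2b
15) 8400.0ms=21/2b +600.0ms=3/4b
16) 9000.0ms=45/4b +600.0ms=3/4b
Σ=12b of 12 (75bpm 3/4) — PASS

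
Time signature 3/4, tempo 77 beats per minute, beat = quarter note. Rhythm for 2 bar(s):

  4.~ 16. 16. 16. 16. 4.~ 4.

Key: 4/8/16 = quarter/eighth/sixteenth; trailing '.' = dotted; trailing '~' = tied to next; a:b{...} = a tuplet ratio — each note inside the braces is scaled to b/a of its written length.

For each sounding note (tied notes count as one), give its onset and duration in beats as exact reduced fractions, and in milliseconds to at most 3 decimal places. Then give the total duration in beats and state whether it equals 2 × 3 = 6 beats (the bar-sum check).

1) 0.0ms=0b +1461.039ms=15/8b
2) 1461.039ms=15/8b +292.208ms=3/8b
3) 1753.247ms=9/4b +292.208ms=3/8b
4) 2045.455ms=21/8b +292.208ms=3/8b
5) 2337.662ms=3b +2337.662ms=3b
Σ=6b of 6 (77bpm 3/4) — PASS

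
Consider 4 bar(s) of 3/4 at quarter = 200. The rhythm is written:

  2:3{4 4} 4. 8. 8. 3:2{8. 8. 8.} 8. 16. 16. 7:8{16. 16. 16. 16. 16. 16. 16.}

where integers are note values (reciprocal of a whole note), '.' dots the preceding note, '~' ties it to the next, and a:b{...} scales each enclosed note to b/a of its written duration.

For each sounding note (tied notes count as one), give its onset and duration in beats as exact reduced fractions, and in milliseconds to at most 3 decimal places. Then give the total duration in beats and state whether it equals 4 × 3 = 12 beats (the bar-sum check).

1) 0.0ms=0b +450.0ms=3/2b
2) 450.0ms=3/2b +450.0ms=3/2b
3) 900.0ms=3b +450.0ms=3/2b
4) 1350.0ms=9/2b +225.0ms=3/4b
5) 1575.0ms=21/4b +225.0ms=3/4b
6) 1800.0ms=6b +150.0ms=1/2b
7) 1950.0ms=13/2b +150.0ms=1/2b
8) 2100.0ms=7b +150.0ms=1/2b
9) 2250.0ms=15/2b +225.0ms=3/4b
10) 2475.0ms=33/4b +112.5ms=3/8b
11) 2587.5ms=69/8b +112.5ms=3/8b
12) 2700.0ms=9b +128.571ms=3/7b
13) 2828.571ms=66/7b +128.571ms=3/7b
14) 2957.143ms=69/7b +128.571ms=3/7b
15) 3085.714ms=72/7b +128.571ms=3/7b
16) 3214.286ms=75/7b +128.571ms=3/7b
17) 3342.857ms=78/7b +128.571ms=3/7b
18) 3471.429ms=81/7b +128.571ms=3/7b
Σ=12b of 12 (200bpm 3/4) — PASS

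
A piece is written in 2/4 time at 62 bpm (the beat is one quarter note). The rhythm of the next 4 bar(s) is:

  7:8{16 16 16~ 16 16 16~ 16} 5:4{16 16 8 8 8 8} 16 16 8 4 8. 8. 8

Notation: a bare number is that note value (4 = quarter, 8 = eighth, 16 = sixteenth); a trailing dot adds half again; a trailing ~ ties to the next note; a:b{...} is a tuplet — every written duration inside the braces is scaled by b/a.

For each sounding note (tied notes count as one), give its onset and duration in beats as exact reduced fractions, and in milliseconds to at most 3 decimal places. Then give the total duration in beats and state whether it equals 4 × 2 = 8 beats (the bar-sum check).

1) 0.0ms=0b +276.498ms=2/7b
2) 276.498ms=2/7b +276.498ms=2/7b
3) 552.995ms=4/7b +552.995ms=4/7b
4) 1105.991ms=8/7b +276.498ms=2/7b
5) 1382.488ms=10/7b +552.995ms=4/7b
6) 1935.484ms=2b +193.548ms=1/5b
7) 2129.032ms=11/5b +193.548ms=1/5b
8) 2322.581ms=12/5b +387.097ms=2/5b
9) 2709.677ms=14/5b +387.097ms=2/5b
10) 3096.774ms=16/5b +387.097ms=2/5b
11) 3483.871ms=18/5b +387.097ms=2/5b
12) 3870.968ms=4b +241.935ms=1/4b
13) 4112.903ms=17/4b +241.935ms=1/4b
14) 4354.839ms=9/2b +483.871ms=1/2b
15) 4838.71ms=5b +967.742ms=1b
16) 5806.452ms=6b +725.806ms=3/4b
17) 6532.258ms=27/4b +725.806ms=3/4b
18) 7258.065ms=15/2b +483.871ms=1/2b
Σ=8b of 8 (62bpm 2/4) — PASS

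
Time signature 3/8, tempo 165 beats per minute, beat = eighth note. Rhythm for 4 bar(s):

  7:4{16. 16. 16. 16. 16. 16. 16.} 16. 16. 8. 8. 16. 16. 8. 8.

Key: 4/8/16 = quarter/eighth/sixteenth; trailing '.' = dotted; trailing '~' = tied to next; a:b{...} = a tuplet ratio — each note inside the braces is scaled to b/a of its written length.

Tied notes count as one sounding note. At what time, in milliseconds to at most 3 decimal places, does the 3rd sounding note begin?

1. 0.0ms @ 0 + 155.844ms (3/7)
2. 155.844ms @ 3/7 + 155.844ms (3/7)
3. 311.688ms @ 6/7 + 155.844ms (3/7)
4. 467.532ms @ 9/7 + 155.844ms (3/7)
5. 623.377ms @ 12/7 + 155.844ms (3/7)
6. 779.221ms @ 15/7 + 155.844ms (3/7)
7. 935.065ms @ 18/7 + 155.844ms (3/7)
8. 1090.909ms @ 3 + 272.727ms (3/4)
9. 1363.636ms @ 15/4 + 272.727ms (3/4)
10. 1636.364ms @ 9/2 + 545.455ms (3/2)
11. 2181.818ms @ 6 + 545.455ms (3/2)
12. 2727.273ms @ 15/2 + 272.727ms (3/4)
13. 3000.0ms @ 33/4 + 272.727ms (3/4)
14. 3272.727ms @ 9 + 545.455ms (3/2)
15. 3818.182ms @ 21/2 + 545.455ms (3/2)

note 3 onset = 6/7b = 311.688ms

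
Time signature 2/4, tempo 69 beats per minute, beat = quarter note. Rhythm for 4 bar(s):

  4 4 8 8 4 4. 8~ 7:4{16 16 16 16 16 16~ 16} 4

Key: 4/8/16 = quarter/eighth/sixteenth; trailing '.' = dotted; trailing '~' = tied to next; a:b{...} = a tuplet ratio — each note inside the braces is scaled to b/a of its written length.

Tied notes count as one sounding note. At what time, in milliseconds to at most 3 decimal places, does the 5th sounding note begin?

1. 0.0ms @ 0 + 869.565ms (1)
2. 869.565ms @ 1 + 869.565ms (1)
3. 1739.13ms @ 2 + 434.783ms (1/2)
4. 2173.913ms @ 5/2 + 434.783ms (1/2)
5. 2608.696ms @ 3 + 869.565ms (1)
6. 3478.261ms @ 4 + 1304.348ms (3/2)
7. 4782.609ms @ 11/2 + 559.006ms (9/14)
8. 5341.615ms @ 43/7 + 124.224ms (1/7)
9. 5465.839ms @ 44/7 + 124.224ms (1/7)
10. 5590.062ms @ 45/7 + 124.224ms (1/7)
11. 5714.286ms @ 46/7 + 124.224ms (1/7)
12. 5838.509ms @ 47/7 + 248.447ms (2/7)
13. 6086.957ms @ 7 + 869.565ms (1)

note 5 onset = 3b = 2608.696ms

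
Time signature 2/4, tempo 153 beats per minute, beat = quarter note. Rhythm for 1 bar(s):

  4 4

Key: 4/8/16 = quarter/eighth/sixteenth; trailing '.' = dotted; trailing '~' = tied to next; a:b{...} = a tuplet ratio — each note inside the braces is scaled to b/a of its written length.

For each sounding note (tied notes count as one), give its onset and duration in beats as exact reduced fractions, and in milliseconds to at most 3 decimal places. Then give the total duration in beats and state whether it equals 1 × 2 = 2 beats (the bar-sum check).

1) 0.0ms=0b +392.157ms=1b
2) 392.157ms=1b +392.157ms=1b
Σ=2b of 2 (153bpm 2/4) — PASS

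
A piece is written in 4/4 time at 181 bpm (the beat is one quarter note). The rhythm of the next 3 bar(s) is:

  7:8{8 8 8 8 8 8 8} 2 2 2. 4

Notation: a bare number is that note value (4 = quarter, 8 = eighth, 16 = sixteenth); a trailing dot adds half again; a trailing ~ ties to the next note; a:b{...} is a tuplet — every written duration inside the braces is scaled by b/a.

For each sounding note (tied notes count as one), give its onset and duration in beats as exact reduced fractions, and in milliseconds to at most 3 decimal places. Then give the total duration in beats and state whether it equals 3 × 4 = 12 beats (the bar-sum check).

1) 0.0ms=0b +189.424ms=4/7b
2) 189.424ms=4/7b +189.424ms=4/7b
3) 378.848ms=8/7b +189.424ms=4/7b
4) 568.272ms=12/7b +189.424ms=4/7b
5) 757.695ms=16/7b +189.424ms=4/7b
6) 947.119ms=20/7b +189.424ms=4/7b
7) 1136.543ms=24/7b +189.424ms=4/7b
8) 1325.967ms=4b +662.983ms=2b
9) 1988.95ms=6b +662.983ms=2b
10) 2651.934ms=8b +994.475ms=3b
11) 3646.409ms=11b +331.492ms=1b
Σ=12b of 12 (181bpm 4/4) — PASS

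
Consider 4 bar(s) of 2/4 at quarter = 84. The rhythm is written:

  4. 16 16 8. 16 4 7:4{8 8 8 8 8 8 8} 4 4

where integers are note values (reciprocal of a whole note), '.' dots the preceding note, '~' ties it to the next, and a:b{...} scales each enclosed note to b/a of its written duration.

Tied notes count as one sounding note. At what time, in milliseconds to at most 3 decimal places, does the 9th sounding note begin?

note 9 onset = 32/7b = 3265.306ms

1. 0.0ms @ 0 + 1071.429ms (3/2)
2. 1071.429ms @ 3/2 + 178.571ms (1/4)
3. 1250.0ms @ 7/4 + 178.571ms (1/4)
4. 1428.571ms @ 2 + 535.714ms (3/4)
5. 1964.286ms @ 11/4 + 178.571ms (1/4)
6. 2142.857ms @ 3 + 714.286ms (1)
7. 2857.143ms @ 4 + 204.082ms (2/7)
8. 3061.224ms @ 30/7 + 204.082ms (2/7)
9. 3265.306ms @ 32/7 + 204.082ms (2/7)
10. 3469.388ms @ 34/7 + 204.082ms (2/7)
11. 3673.469ms @ 36/7 + 204.082ms (2/7)
12. 3877.551ms @ 38/7 + 204.082ms (2/7)
13. 4081.633ms @ 40/7 + 204.082ms (2/7)
14. 4285.714ms @ 6 + 714.286ms (1)
15. 5000.0ms @ 7 + 714.286ms (1)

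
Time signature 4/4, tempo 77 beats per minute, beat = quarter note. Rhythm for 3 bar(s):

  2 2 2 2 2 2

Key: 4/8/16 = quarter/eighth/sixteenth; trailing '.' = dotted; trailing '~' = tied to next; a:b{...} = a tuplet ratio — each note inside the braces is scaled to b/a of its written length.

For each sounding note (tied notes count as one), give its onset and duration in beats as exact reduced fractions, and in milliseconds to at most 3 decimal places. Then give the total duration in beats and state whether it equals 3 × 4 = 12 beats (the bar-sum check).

1) 0.0ms=0b +1558.442ms=2b
2) 1558.442ms=2b +1558.442ms=2b
3) 3116.883ms=4b +1558.442ms=2b
4) 4675.325ms=6b +1558.442ms=2b
5) 6233.766ms=8b +1558.442ms=2b
6) 7792.208ms=10b +1558.442ms=2b
Σ=12b of 12 (77bpm 4/4) — PASS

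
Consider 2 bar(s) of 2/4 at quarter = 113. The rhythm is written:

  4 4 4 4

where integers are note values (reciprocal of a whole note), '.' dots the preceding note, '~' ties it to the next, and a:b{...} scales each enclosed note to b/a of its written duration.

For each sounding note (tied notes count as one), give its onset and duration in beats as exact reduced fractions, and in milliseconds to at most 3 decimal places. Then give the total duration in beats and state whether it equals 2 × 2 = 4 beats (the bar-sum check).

1) 0.0ms=0b +530.973ms=1b
2) 530.973ms=1b +530.973ms=1b
3) 1061.947ms=2b +530.973ms=1b
4) 1592.92ms=3b +530.973ms=1b
Σ=4b of 4 (113bpm 2/4) — PASS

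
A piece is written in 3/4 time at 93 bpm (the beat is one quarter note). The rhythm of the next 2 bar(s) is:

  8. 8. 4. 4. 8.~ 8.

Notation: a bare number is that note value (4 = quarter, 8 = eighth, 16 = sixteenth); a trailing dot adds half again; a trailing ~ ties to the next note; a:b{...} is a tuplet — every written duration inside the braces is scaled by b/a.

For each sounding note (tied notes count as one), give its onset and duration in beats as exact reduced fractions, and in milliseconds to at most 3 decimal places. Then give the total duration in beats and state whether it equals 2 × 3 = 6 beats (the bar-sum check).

1) 0.0ms=0b +483.871ms=3/4b
2) 483.871ms=3/4b +483.871ms=3/4b
3) 967.742ms=3/2b +967.742ms=3/2b
4) 1935.484ms=3b +967.742ms=3/2b
5) 2903.226ms=9/2b +967.742ms=3/2b
Σ=6b of 6 (93bpm 3/4) — PASS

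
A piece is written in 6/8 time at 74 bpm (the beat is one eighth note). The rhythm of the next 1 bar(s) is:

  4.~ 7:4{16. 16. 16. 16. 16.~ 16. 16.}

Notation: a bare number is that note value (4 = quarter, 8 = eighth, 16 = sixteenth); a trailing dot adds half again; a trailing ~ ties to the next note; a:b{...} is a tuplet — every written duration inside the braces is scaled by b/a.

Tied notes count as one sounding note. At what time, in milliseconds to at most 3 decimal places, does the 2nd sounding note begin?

1. 0.0ms @ 0 + 2779.923ms (24/7)
2. 2779.923ms @ 24/7 + 347.49ms (3/7)
3. 3127.413ms @ 27/7 + 347.49ms (3/7)
4. 3474.903ms @ 30/7 + 347.49ms (3/7)
5. 3822.394ms @ 33/7 + 694.981ms (6/7)
6. 4517.375ms @ 39/7 + 347.49ms (3/7)

note 2 onset = 24/7b = 2779.923ms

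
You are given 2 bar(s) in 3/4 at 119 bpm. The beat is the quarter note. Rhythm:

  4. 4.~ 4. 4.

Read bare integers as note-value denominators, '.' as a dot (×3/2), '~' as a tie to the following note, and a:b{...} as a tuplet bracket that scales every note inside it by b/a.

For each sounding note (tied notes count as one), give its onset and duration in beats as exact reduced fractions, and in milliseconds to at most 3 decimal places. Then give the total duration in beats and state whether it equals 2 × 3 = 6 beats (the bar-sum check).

1) 0.0ms=0b +756.303ms=3/2b
2) 756.303ms=3/2b +1512.605ms=3b
3) 2268.908ms=9/2b +756.303ms=3/2b
Σ=6b of 6 (119bpm 3/4) — PASS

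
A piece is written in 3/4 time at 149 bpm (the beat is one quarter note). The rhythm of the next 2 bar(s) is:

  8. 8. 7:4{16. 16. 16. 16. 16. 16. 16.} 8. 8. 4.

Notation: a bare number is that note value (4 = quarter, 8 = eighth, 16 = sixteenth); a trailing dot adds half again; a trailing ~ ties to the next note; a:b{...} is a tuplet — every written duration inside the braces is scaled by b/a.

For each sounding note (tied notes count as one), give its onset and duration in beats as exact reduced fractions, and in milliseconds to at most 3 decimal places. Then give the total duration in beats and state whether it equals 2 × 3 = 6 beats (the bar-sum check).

1) 0.0ms=0b +302.013ms=3/4b
2) 302.013ms=3/4b +302.013ms=3/4b
3) 604.027ms=3/2b +86.29ms=3/14b
4) 690.316ms=12/7b +86.29ms=3/14b
5) 776.606ms=27/14b +86.29ms=3/14b
6) 862.895ms=15/7b +86.29ms=3/14b
7) 949.185ms=33/14b +86.29ms=3/14b
8) 1035.475ms=18/7b +86.29ms=3/14b
9) 1121.764ms=39/14b +86.29ms=3/14b
10) 1208.054ms=3b +302.013ms=3/4b
11) 1510.067ms=15/4b +302.013ms=3/4b
12) 1812.081ms=9/2b +604.027ms=3/2b
Σ=6b of 6 (149bpm 3/4) — PASS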